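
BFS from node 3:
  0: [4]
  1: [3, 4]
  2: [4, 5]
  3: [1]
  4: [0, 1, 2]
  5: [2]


Visit 3, enqueue [1]
Visit 1, enqueue [4]
Visit 4, enqueue [0, 2]
Visit 0, enqueue []
Visit 2, enqueue [5]
Visit 5, enqueue []

BFS order: [3, 1, 4, 0, 2, 5]


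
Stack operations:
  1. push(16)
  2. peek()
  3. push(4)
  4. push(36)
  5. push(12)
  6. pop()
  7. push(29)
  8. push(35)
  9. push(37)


push(16) -> [16]
peek()->16
push(4) -> [16, 4]
push(36) -> [16, 4, 36]
push(12) -> [16, 4, 36, 12]
pop()->12, [16, 4, 36]
push(29) -> [16, 4, 36, 29]
push(35) -> [16, 4, 36, 29, 35]
push(37) -> [16, 4, 36, 29, 35, 37]

Final stack: [16, 4, 36, 29, 35, 37]


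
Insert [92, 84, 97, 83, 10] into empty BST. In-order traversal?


Insert 92: root
Insert 84: L from 92
Insert 97: R from 92
Insert 83: L from 92 -> L from 84
Insert 10: L from 92 -> L from 84 -> L from 83

In-order: [10, 83, 84, 92, 97]


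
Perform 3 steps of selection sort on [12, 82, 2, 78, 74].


Initial: [12, 82, 2, 78, 74]
Step 1: min=2 at 2
  Swap: [2, 82, 12, 78, 74]
Step 2: min=12 at 2
  Swap: [2, 12, 82, 78, 74]
Step 3: min=74 at 4
  Swap: [2, 12, 74, 78, 82]

After 3 steps: [2, 12, 74, 78, 82]


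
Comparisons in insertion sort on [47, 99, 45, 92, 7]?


Algorithm: insertion sort
Input: [47, 99, 45, 92, 7]
Sorted: [7, 45, 47, 92, 99]

9


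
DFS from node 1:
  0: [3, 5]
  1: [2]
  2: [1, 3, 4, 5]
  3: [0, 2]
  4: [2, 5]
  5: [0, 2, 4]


Visit 1, push [2]
Visit 2, push [5, 4, 3]
Visit 3, push [0]
Visit 0, push [5]
Visit 5, push [4]
Visit 4, push []

DFS order: [1, 2, 3, 0, 5, 4]


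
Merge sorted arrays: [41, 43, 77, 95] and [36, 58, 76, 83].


Take 36 from B
Take 41 from A
Take 43 from A
Take 58 from B
Take 76 from B
Take 77 from A
Take 83 from B

Merged: [36, 41, 43, 58, 76, 77, 83, 95]


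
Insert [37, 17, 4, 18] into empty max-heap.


Insert 37: [37]
Insert 17: [37, 17]
Insert 4: [37, 17, 4]
Insert 18: [37, 18, 4, 17]

Final heap: [37, 18, 4, 17]


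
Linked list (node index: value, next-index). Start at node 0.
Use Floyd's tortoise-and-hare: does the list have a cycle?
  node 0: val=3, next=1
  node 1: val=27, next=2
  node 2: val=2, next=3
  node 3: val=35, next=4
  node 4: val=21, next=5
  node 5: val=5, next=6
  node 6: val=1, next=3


Floyd's tortoise (slow, +1) and hare (fast, +2):
  init: slow=0, fast=0
  step 1: slow=1, fast=2
  step 2: slow=2, fast=4
  step 3: slow=3, fast=6
  step 4: slow=4, fast=4
  slow == fast at node 4: cycle detected

Cycle: yes


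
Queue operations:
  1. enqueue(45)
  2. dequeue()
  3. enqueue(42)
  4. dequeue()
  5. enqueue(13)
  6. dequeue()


enqueue(45) -> [45]
dequeue()->45, []
enqueue(42) -> [42]
dequeue()->42, []
enqueue(13) -> [13]
dequeue()->13, []

Final queue: []


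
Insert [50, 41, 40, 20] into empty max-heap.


Insert 50: [50]
Insert 41: [50, 41]
Insert 40: [50, 41, 40]
Insert 20: [50, 41, 40, 20]

Final heap: [50, 41, 40, 20]


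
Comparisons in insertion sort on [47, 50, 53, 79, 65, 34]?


Algorithm: insertion sort
Input: [47, 50, 53, 79, 65, 34]
Sorted: [34, 47, 50, 53, 65, 79]

10


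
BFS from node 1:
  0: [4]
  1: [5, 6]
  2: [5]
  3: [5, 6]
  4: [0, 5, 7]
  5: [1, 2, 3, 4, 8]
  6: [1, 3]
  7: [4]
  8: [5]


Visit 1, enqueue [5, 6]
Visit 5, enqueue [2, 3, 4, 8]
Visit 6, enqueue []
Visit 2, enqueue []
Visit 3, enqueue []
Visit 4, enqueue [0, 7]
Visit 8, enqueue []
Visit 0, enqueue []
Visit 7, enqueue []

BFS order: [1, 5, 6, 2, 3, 4, 8, 0, 7]


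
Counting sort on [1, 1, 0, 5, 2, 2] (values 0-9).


Input: [1, 1, 0, 5, 2, 2]
Counts: [1, 2, 2, 0, 0, 1, 0, 0, 0, 0]

Sorted: [0, 1, 1, 2, 2, 5]


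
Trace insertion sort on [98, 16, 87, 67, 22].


Initial: [98, 16, 87, 67, 22]
Insert 16: [16, 98, 87, 67, 22]
Insert 87: [16, 87, 98, 67, 22]
Insert 67: [16, 67, 87, 98, 22]
Insert 22: [16, 22, 67, 87, 98]

Sorted: [16, 22, 67, 87, 98]


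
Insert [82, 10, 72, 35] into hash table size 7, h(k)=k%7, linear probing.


Insert 82: h=5 -> slot 5
Insert 10: h=3 -> slot 3
Insert 72: h=2 -> slot 2
Insert 35: h=0 -> slot 0

Table: [35, None, 72, 10, None, 82, None]


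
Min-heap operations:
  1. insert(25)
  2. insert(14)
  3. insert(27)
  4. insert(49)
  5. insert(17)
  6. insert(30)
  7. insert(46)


insert(25) -> [25]
insert(14) -> [14, 25]
insert(27) -> [14, 25, 27]
insert(49) -> [14, 25, 27, 49]
insert(17) -> [14, 17, 27, 49, 25]
insert(30) -> [14, 17, 27, 49, 25, 30]
insert(46) -> [14, 17, 27, 49, 25, 30, 46]

Final heap: [14, 17, 27, 49, 25, 30, 46]


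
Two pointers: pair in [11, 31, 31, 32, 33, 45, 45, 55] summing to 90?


lo=0(11)+hi=7(55)=66
lo=1(31)+hi=7(55)=86
lo=2(31)+hi=7(55)=86
lo=3(32)+hi=7(55)=87
lo=4(33)+hi=7(55)=88
lo=5(45)+hi=7(55)=100
lo=5(45)+hi=6(45)=90

Yes: 45+45=90


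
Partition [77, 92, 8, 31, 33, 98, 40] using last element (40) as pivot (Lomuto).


Pivot: 40
  8 <= 40: swap -> [8, 92, 77, 31, 33, 98, 40]
  31 <= 40: swap -> [8, 31, 77, 92, 33, 98, 40]
  33 <= 40: swap -> [8, 31, 33, 92, 77, 98, 40]
Place pivot at 3: [8, 31, 33, 40, 77, 98, 92]

Partitioned: [8, 31, 33, 40, 77, 98, 92]


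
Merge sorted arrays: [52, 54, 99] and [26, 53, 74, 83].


Take 26 from B
Take 52 from A
Take 53 from B
Take 54 from A
Take 74 from B
Take 83 from B

Merged: [26, 52, 53, 54, 74, 83, 99]


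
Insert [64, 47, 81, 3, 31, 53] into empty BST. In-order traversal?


Insert 64: root
Insert 47: L from 64
Insert 81: R from 64
Insert 3: L from 64 -> L from 47
Insert 31: L from 64 -> L from 47 -> R from 3
Insert 53: L from 64 -> R from 47

In-order: [3, 31, 47, 53, 64, 81]


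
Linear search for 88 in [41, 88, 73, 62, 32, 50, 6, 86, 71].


i=0: 41!=88
i=1: 88==88 found!

Found at 1, 2 comps


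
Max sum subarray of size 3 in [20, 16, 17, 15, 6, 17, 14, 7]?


[0:3]: 53
[1:4]: 48
[2:5]: 38
[3:6]: 38
[4:7]: 37
[5:8]: 38

Max: 53 at [0:3]


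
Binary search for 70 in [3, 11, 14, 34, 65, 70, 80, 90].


Step 1: lo=0, hi=7, mid=3, val=34
Step 2: lo=4, hi=7, mid=5, val=70

Found at index 5


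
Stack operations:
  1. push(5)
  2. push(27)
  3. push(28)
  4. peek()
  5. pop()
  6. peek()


push(5) -> [5]
push(27) -> [5, 27]
push(28) -> [5, 27, 28]
peek()->28
pop()->28, [5, 27]
peek()->27

Final stack: [5, 27]


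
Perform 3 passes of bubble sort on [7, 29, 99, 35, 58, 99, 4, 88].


Initial: [7, 29, 99, 35, 58, 99, 4, 88]
Pass 1: [7, 29, 35, 58, 99, 4, 88, 99] (4 swaps)
Pass 2: [7, 29, 35, 58, 4, 88, 99, 99] (2 swaps)
Pass 3: [7, 29, 35, 4, 58, 88, 99, 99] (1 swaps)

After 3 passes: [7, 29, 35, 4, 58, 88, 99, 99]


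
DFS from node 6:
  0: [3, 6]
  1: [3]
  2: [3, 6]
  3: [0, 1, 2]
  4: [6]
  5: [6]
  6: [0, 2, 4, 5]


Visit 6, push [5, 4, 2, 0]
Visit 0, push [3]
Visit 3, push [2, 1]
Visit 1, push []
Visit 2, push []
Visit 4, push []
Visit 5, push []

DFS order: [6, 0, 3, 1, 2, 4, 5]


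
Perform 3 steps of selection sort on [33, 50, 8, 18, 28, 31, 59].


Initial: [33, 50, 8, 18, 28, 31, 59]
Step 1: min=8 at 2
  Swap: [8, 50, 33, 18, 28, 31, 59]
Step 2: min=18 at 3
  Swap: [8, 18, 33, 50, 28, 31, 59]
Step 3: min=28 at 4
  Swap: [8, 18, 28, 50, 33, 31, 59]

After 3 steps: [8, 18, 28, 50, 33, 31, 59]


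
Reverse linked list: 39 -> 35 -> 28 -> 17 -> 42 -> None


Step 1: curr=39, set curr.next=prev(None) | reversed so far: 39
Step 2: curr=35, set curr.next=prev(39) | reversed so far: 35 -> 39
Step 3: curr=28, set curr.next=prev(35) | reversed so far: 28 -> 35 -> 39
Step 4: curr=17, set curr.next=prev(28) | reversed so far: 17 -> 28 -> 35 -> 39
Step 5: curr=42, set curr.next=prev(17) | reversed so far: 42 -> 17 -> 28 -> 35 -> 39

42 -> 17 -> 28 -> 35 -> 39 -> None


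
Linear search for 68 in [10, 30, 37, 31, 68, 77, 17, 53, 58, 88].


i=0: 10!=68
i=1: 30!=68
i=2: 37!=68
i=3: 31!=68
i=4: 68==68 found!

Found at 4, 5 comps


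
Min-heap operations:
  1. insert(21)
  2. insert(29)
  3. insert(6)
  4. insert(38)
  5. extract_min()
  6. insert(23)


insert(21) -> [21]
insert(29) -> [21, 29]
insert(6) -> [6, 29, 21]
insert(38) -> [6, 29, 21, 38]
extract_min()->6, [21, 29, 38]
insert(23) -> [21, 23, 38, 29]

Final heap: [21, 23, 38, 29]


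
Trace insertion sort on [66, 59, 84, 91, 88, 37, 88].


Initial: [66, 59, 84, 91, 88, 37, 88]
Insert 59: [59, 66, 84, 91, 88, 37, 88]
Insert 84: [59, 66, 84, 91, 88, 37, 88]
Insert 91: [59, 66, 84, 91, 88, 37, 88]
Insert 88: [59, 66, 84, 88, 91, 37, 88]
Insert 37: [37, 59, 66, 84, 88, 91, 88]
Insert 88: [37, 59, 66, 84, 88, 88, 91]

Sorted: [37, 59, 66, 84, 88, 88, 91]


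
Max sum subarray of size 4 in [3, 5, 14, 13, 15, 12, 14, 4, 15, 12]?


[0:4]: 35
[1:5]: 47
[2:6]: 54
[3:7]: 54
[4:8]: 45
[5:9]: 45
[6:10]: 45

Max: 54 at [2:6]


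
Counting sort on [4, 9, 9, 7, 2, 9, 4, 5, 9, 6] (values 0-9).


Input: [4, 9, 9, 7, 2, 9, 4, 5, 9, 6]
Counts: [0, 0, 1, 0, 2, 1, 1, 1, 0, 4]

Sorted: [2, 4, 4, 5, 6, 7, 9, 9, 9, 9]


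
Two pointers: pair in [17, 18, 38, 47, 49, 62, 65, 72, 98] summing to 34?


lo=0(17)+hi=8(98)=115
lo=0(17)+hi=7(72)=89
lo=0(17)+hi=6(65)=82
lo=0(17)+hi=5(62)=79
lo=0(17)+hi=4(49)=66
lo=0(17)+hi=3(47)=64
lo=0(17)+hi=2(38)=55
lo=0(17)+hi=1(18)=35

No pair found


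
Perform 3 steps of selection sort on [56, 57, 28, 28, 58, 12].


Initial: [56, 57, 28, 28, 58, 12]
Step 1: min=12 at 5
  Swap: [12, 57, 28, 28, 58, 56]
Step 2: min=28 at 2
  Swap: [12, 28, 57, 28, 58, 56]
Step 3: min=28 at 3
  Swap: [12, 28, 28, 57, 58, 56]

After 3 steps: [12, 28, 28, 57, 58, 56]


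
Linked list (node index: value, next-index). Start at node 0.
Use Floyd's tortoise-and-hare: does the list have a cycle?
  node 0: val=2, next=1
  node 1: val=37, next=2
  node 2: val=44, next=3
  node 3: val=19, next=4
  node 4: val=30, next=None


Floyd's tortoise (slow, +1) and hare (fast, +2):
  init: slow=0, fast=0
  step 1: slow=1, fast=2
  step 2: slow=2, fast=4
  step 3: fast -> None, no cycle

Cycle: no


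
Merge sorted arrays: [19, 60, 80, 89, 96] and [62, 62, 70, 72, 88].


Take 19 from A
Take 60 from A
Take 62 from B
Take 62 from B
Take 70 from B
Take 72 from B
Take 80 from A
Take 88 from B

Merged: [19, 60, 62, 62, 70, 72, 80, 88, 89, 96]


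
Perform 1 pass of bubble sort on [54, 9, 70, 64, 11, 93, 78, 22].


Initial: [54, 9, 70, 64, 11, 93, 78, 22]
Pass 1: [9, 54, 64, 11, 70, 78, 22, 93] (5 swaps)

After 1 pass: [9, 54, 64, 11, 70, 78, 22, 93]


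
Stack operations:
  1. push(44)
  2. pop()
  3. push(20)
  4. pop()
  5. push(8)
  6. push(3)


push(44) -> [44]
pop()->44, []
push(20) -> [20]
pop()->20, []
push(8) -> [8]
push(3) -> [8, 3]

Final stack: [8, 3]


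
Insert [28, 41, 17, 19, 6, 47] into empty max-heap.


Insert 28: [28]
Insert 41: [41, 28]
Insert 17: [41, 28, 17]
Insert 19: [41, 28, 17, 19]
Insert 6: [41, 28, 17, 19, 6]
Insert 47: [47, 28, 41, 19, 6, 17]

Final heap: [47, 28, 41, 19, 6, 17]


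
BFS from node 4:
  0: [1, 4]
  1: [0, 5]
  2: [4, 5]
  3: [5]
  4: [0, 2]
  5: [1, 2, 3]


Visit 4, enqueue [0, 2]
Visit 0, enqueue [1]
Visit 2, enqueue [5]
Visit 1, enqueue []
Visit 5, enqueue [3]
Visit 3, enqueue []

BFS order: [4, 0, 2, 1, 5, 3]


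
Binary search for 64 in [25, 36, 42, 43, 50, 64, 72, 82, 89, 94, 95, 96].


Step 1: lo=0, hi=11, mid=5, val=64

Found at index 5


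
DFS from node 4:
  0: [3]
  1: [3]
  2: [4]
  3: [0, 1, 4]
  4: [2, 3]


Visit 4, push [3, 2]
Visit 2, push []
Visit 3, push [1, 0]
Visit 0, push []
Visit 1, push []

DFS order: [4, 2, 3, 0, 1]


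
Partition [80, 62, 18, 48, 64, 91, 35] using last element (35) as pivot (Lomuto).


Pivot: 35
  18 <= 35: swap -> [18, 62, 80, 48, 64, 91, 35]
Place pivot at 1: [18, 35, 80, 48, 64, 91, 62]

Partitioned: [18, 35, 80, 48, 64, 91, 62]


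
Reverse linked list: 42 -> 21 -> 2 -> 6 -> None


Step 1: curr=42, set curr.next=prev(None) | reversed so far: 42
Step 2: curr=21, set curr.next=prev(42) | reversed so far: 21 -> 42
Step 3: curr=2, set curr.next=prev(21) | reversed so far: 2 -> 21 -> 42
Step 4: curr=6, set curr.next=prev(2) | reversed so far: 6 -> 2 -> 21 -> 42

6 -> 2 -> 21 -> 42 -> None


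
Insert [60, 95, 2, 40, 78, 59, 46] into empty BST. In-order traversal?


Insert 60: root
Insert 95: R from 60
Insert 2: L from 60
Insert 40: L from 60 -> R from 2
Insert 78: R from 60 -> L from 95
Insert 59: L from 60 -> R from 2 -> R from 40
Insert 46: L from 60 -> R from 2 -> R from 40 -> L from 59

In-order: [2, 40, 46, 59, 60, 78, 95]


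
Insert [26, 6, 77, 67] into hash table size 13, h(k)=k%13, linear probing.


Insert 26: h=0 -> slot 0
Insert 6: h=6 -> slot 6
Insert 77: h=12 -> slot 12
Insert 67: h=2 -> slot 2

Table: [26, None, 67, None, None, None, 6, None, None, None, None, None, 77]


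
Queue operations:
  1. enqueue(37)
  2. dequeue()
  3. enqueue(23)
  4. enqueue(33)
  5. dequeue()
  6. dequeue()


enqueue(37) -> [37]
dequeue()->37, []
enqueue(23) -> [23]
enqueue(33) -> [23, 33]
dequeue()->23, [33]
dequeue()->33, []

Final queue: []


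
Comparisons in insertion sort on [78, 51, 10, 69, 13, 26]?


Algorithm: insertion sort
Input: [78, 51, 10, 69, 13, 26]
Sorted: [10, 13, 26, 51, 69, 78]

13


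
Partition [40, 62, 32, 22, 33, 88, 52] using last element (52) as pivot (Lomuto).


Pivot: 52
  40 <= 52: advance i (no swap)
  32 <= 52: swap -> [40, 32, 62, 22, 33, 88, 52]
  22 <= 52: swap -> [40, 32, 22, 62, 33, 88, 52]
  33 <= 52: swap -> [40, 32, 22, 33, 62, 88, 52]
Place pivot at 4: [40, 32, 22, 33, 52, 88, 62]

Partitioned: [40, 32, 22, 33, 52, 88, 62]


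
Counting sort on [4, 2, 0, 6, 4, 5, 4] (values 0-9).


Input: [4, 2, 0, 6, 4, 5, 4]
Counts: [1, 0, 1, 0, 3, 1, 1, 0, 0, 0]

Sorted: [0, 2, 4, 4, 4, 5, 6]


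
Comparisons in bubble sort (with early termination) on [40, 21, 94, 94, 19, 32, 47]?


Algorithm: bubble sort (with early termination)
Input: [40, 21, 94, 94, 19, 32, 47]
Sorted: [19, 21, 32, 40, 47, 94, 94]

20


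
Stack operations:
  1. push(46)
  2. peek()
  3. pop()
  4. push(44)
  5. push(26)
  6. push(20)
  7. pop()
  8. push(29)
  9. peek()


push(46) -> [46]
peek()->46
pop()->46, []
push(44) -> [44]
push(26) -> [44, 26]
push(20) -> [44, 26, 20]
pop()->20, [44, 26]
push(29) -> [44, 26, 29]
peek()->29

Final stack: [44, 26, 29]


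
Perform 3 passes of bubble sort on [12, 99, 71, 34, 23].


Initial: [12, 99, 71, 34, 23]
Pass 1: [12, 71, 34, 23, 99] (3 swaps)
Pass 2: [12, 34, 23, 71, 99] (2 swaps)
Pass 3: [12, 23, 34, 71, 99] (1 swaps)

After 3 passes: [12, 23, 34, 71, 99]


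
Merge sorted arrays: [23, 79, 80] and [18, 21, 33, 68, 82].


Take 18 from B
Take 21 from B
Take 23 from A
Take 33 from B
Take 68 from B
Take 79 from A
Take 80 from A

Merged: [18, 21, 23, 33, 68, 79, 80, 82]


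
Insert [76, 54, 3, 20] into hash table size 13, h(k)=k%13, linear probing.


Insert 76: h=11 -> slot 11
Insert 54: h=2 -> slot 2
Insert 3: h=3 -> slot 3
Insert 20: h=7 -> slot 7

Table: [None, None, 54, 3, None, None, None, 20, None, None, None, 76, None]


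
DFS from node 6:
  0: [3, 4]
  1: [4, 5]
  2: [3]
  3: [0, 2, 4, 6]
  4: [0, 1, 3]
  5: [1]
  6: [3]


Visit 6, push [3]
Visit 3, push [4, 2, 0]
Visit 0, push [4]
Visit 4, push [1]
Visit 1, push [5]
Visit 5, push []
Visit 2, push []

DFS order: [6, 3, 0, 4, 1, 5, 2]


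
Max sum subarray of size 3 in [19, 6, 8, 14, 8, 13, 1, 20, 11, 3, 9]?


[0:3]: 33
[1:4]: 28
[2:5]: 30
[3:6]: 35
[4:7]: 22
[5:8]: 34
[6:9]: 32
[7:10]: 34
[8:11]: 23

Max: 35 at [3:6]


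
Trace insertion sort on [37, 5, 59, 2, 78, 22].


Initial: [37, 5, 59, 2, 78, 22]
Insert 5: [5, 37, 59, 2, 78, 22]
Insert 59: [5, 37, 59, 2, 78, 22]
Insert 2: [2, 5, 37, 59, 78, 22]
Insert 78: [2, 5, 37, 59, 78, 22]
Insert 22: [2, 5, 22, 37, 59, 78]

Sorted: [2, 5, 22, 37, 59, 78]


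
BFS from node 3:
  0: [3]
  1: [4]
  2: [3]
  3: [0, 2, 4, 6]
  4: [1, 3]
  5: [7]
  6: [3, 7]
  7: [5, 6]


Visit 3, enqueue [0, 2, 4, 6]
Visit 0, enqueue []
Visit 2, enqueue []
Visit 4, enqueue [1]
Visit 6, enqueue [7]
Visit 1, enqueue []
Visit 7, enqueue [5]
Visit 5, enqueue []

BFS order: [3, 0, 2, 4, 6, 1, 7, 5]


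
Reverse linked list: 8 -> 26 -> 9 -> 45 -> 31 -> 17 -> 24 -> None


Step 1: curr=8, set curr.next=prev(None) | reversed so far: 8
Step 2: curr=26, set curr.next=prev(8) | reversed so far: 26 -> 8
Step 3: curr=9, set curr.next=prev(26) | reversed so far: 9 -> 26 -> 8
Step 4: curr=45, set curr.next=prev(9) | reversed so far: 45 -> 9 -> 26 -> 8
Step 5: curr=31, set curr.next=prev(45) | reversed so far: 31 -> 45 -> 9 -> 26 -> 8
Step 6: curr=17, set curr.next=prev(31) | reversed so far: 17 -> 31 -> 45 -> 9 -> 26 -> 8
Step 7: curr=24, set curr.next=prev(17) | reversed so far: 24 -> 17 -> 31 -> 45 -> 9 -> 26 -> 8

24 -> 17 -> 31 -> 45 -> 9 -> 26 -> 8 -> None


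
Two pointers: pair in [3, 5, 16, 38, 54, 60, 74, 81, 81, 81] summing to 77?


lo=0(3)+hi=9(81)=84
lo=0(3)+hi=8(81)=84
lo=0(3)+hi=7(81)=84
lo=0(3)+hi=6(74)=77

Yes: 3+74=77


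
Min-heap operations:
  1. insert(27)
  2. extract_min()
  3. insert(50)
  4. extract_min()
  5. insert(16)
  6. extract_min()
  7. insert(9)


insert(27) -> [27]
extract_min()->27, []
insert(50) -> [50]
extract_min()->50, []
insert(16) -> [16]
extract_min()->16, []
insert(9) -> [9]

Final heap: [9]


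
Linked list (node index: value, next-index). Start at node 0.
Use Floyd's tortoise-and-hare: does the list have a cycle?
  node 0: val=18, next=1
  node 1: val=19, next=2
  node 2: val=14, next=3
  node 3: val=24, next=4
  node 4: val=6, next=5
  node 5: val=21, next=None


Floyd's tortoise (slow, +1) and hare (fast, +2):
  init: slow=0, fast=0
  step 1: slow=1, fast=2
  step 2: slow=2, fast=4
  step 3: fast 4->5->None, no cycle

Cycle: no


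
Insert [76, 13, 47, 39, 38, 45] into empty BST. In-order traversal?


Insert 76: root
Insert 13: L from 76
Insert 47: L from 76 -> R from 13
Insert 39: L from 76 -> R from 13 -> L from 47
Insert 38: L from 76 -> R from 13 -> L from 47 -> L from 39
Insert 45: L from 76 -> R from 13 -> L from 47 -> R from 39

In-order: [13, 38, 39, 45, 47, 76]


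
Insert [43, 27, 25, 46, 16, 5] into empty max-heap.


Insert 43: [43]
Insert 27: [43, 27]
Insert 25: [43, 27, 25]
Insert 46: [46, 43, 25, 27]
Insert 16: [46, 43, 25, 27, 16]
Insert 5: [46, 43, 25, 27, 16, 5]

Final heap: [46, 43, 25, 27, 16, 5]


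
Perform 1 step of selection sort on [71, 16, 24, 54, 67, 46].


Initial: [71, 16, 24, 54, 67, 46]
Step 1: min=16 at 1
  Swap: [16, 71, 24, 54, 67, 46]

After 1 step: [16, 71, 24, 54, 67, 46]


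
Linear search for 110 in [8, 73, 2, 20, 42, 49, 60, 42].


i=0: 8!=110
i=1: 73!=110
i=2: 2!=110
i=3: 20!=110
i=4: 42!=110
i=5: 49!=110
i=6: 60!=110
i=7: 42!=110

Not found, 8 comps


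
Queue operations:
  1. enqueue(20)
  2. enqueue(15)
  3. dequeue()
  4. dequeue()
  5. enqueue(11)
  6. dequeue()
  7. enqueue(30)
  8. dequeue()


enqueue(20) -> [20]
enqueue(15) -> [20, 15]
dequeue()->20, [15]
dequeue()->15, []
enqueue(11) -> [11]
dequeue()->11, []
enqueue(30) -> [30]
dequeue()->30, []

Final queue: []


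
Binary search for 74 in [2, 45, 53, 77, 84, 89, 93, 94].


Step 1: lo=0, hi=7, mid=3, val=77
Step 2: lo=0, hi=2, mid=1, val=45
Step 3: lo=2, hi=2, mid=2, val=53

Not found


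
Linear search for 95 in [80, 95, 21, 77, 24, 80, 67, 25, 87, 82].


i=0: 80!=95
i=1: 95==95 found!

Found at 1, 2 comps


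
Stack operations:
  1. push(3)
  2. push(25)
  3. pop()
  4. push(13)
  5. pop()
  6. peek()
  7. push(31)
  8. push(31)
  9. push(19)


push(3) -> [3]
push(25) -> [3, 25]
pop()->25, [3]
push(13) -> [3, 13]
pop()->13, [3]
peek()->3
push(31) -> [3, 31]
push(31) -> [3, 31, 31]
push(19) -> [3, 31, 31, 19]

Final stack: [3, 31, 31, 19]


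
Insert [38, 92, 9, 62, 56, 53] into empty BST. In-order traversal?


Insert 38: root
Insert 92: R from 38
Insert 9: L from 38
Insert 62: R from 38 -> L from 92
Insert 56: R from 38 -> L from 92 -> L from 62
Insert 53: R from 38 -> L from 92 -> L from 62 -> L from 56

In-order: [9, 38, 53, 56, 62, 92]


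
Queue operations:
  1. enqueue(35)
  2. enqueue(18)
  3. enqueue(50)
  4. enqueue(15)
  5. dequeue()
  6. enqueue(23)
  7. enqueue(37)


enqueue(35) -> [35]
enqueue(18) -> [35, 18]
enqueue(50) -> [35, 18, 50]
enqueue(15) -> [35, 18, 50, 15]
dequeue()->35, [18, 50, 15]
enqueue(23) -> [18, 50, 15, 23]
enqueue(37) -> [18, 50, 15, 23, 37]

Final queue: [18, 50, 15, 23, 37]


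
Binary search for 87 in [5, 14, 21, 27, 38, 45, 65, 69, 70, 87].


Step 1: lo=0, hi=9, mid=4, val=38
Step 2: lo=5, hi=9, mid=7, val=69
Step 3: lo=8, hi=9, mid=8, val=70
Step 4: lo=9, hi=9, mid=9, val=87

Found at index 9


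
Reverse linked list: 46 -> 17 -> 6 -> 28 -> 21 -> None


Step 1: curr=46, set curr.next=prev(None) | reversed so far: 46
Step 2: curr=17, set curr.next=prev(46) | reversed so far: 17 -> 46
Step 3: curr=6, set curr.next=prev(17) | reversed so far: 6 -> 17 -> 46
Step 4: curr=28, set curr.next=prev(6) | reversed so far: 28 -> 6 -> 17 -> 46
Step 5: curr=21, set curr.next=prev(28) | reversed so far: 21 -> 28 -> 6 -> 17 -> 46

21 -> 28 -> 6 -> 17 -> 46 -> None


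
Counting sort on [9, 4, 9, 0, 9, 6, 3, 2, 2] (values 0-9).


Input: [9, 4, 9, 0, 9, 6, 3, 2, 2]
Counts: [1, 0, 2, 1, 1, 0, 1, 0, 0, 3]

Sorted: [0, 2, 2, 3, 4, 6, 9, 9, 9]


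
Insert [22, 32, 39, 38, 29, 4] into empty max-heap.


Insert 22: [22]
Insert 32: [32, 22]
Insert 39: [39, 22, 32]
Insert 38: [39, 38, 32, 22]
Insert 29: [39, 38, 32, 22, 29]
Insert 4: [39, 38, 32, 22, 29, 4]

Final heap: [39, 38, 32, 22, 29, 4]


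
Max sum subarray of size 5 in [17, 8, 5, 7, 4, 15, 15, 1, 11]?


[0:5]: 41
[1:6]: 39
[2:7]: 46
[3:8]: 42
[4:9]: 46

Max: 46 at [2:7]


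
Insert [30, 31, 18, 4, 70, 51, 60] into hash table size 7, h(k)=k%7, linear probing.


Insert 30: h=2 -> slot 2
Insert 31: h=3 -> slot 3
Insert 18: h=4 -> slot 4
Insert 4: h=4, 1 probes -> slot 5
Insert 70: h=0 -> slot 0
Insert 51: h=2, 4 probes -> slot 6
Insert 60: h=4, 4 probes -> slot 1

Table: [70, 60, 30, 31, 18, 4, 51]


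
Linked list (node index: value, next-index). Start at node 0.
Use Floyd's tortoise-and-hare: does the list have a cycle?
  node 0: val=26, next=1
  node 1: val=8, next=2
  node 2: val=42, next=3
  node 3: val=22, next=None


Floyd's tortoise (slow, +1) and hare (fast, +2):
  init: slow=0, fast=0
  step 1: slow=1, fast=2
  step 2: fast 2->3->None, no cycle

Cycle: no


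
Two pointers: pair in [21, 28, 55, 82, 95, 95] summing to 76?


lo=0(21)+hi=5(95)=116
lo=0(21)+hi=4(95)=116
lo=0(21)+hi=3(82)=103
lo=0(21)+hi=2(55)=76

Yes: 21+55=76


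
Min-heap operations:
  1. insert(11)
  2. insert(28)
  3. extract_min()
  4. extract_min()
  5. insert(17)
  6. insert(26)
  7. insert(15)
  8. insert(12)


insert(11) -> [11]
insert(28) -> [11, 28]
extract_min()->11, [28]
extract_min()->28, []
insert(17) -> [17]
insert(26) -> [17, 26]
insert(15) -> [15, 26, 17]
insert(12) -> [12, 15, 17, 26]

Final heap: [12, 15, 17, 26]


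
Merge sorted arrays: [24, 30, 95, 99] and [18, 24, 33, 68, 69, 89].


Take 18 from B
Take 24 from A
Take 24 from B
Take 30 from A
Take 33 from B
Take 68 from B
Take 69 from B
Take 89 from B

Merged: [18, 24, 24, 30, 33, 68, 69, 89, 95, 99]


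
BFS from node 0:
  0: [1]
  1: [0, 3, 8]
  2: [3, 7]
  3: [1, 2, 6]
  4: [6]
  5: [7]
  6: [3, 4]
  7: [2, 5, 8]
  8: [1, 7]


Visit 0, enqueue [1]
Visit 1, enqueue [3, 8]
Visit 3, enqueue [2, 6]
Visit 8, enqueue [7]
Visit 2, enqueue []
Visit 6, enqueue [4]
Visit 7, enqueue [5]
Visit 4, enqueue []
Visit 5, enqueue []

BFS order: [0, 1, 3, 8, 2, 6, 7, 4, 5]


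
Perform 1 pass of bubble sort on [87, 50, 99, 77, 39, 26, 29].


Initial: [87, 50, 99, 77, 39, 26, 29]
Pass 1: [50, 87, 77, 39, 26, 29, 99] (5 swaps)

After 1 pass: [50, 87, 77, 39, 26, 29, 99]


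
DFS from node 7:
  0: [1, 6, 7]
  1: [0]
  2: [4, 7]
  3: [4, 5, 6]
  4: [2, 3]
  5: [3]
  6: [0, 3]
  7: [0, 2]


Visit 7, push [2, 0]
Visit 0, push [6, 1]
Visit 1, push []
Visit 6, push [3]
Visit 3, push [5, 4]
Visit 4, push [2]
Visit 2, push []
Visit 5, push []

DFS order: [7, 0, 1, 6, 3, 4, 2, 5]


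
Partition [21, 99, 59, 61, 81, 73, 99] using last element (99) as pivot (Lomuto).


Pivot: 99
  21 <= 99: advance i (no swap)
  99 <= 99: advance i (no swap)
  59 <= 99: advance i (no swap)
  61 <= 99: advance i (no swap)
  81 <= 99: advance i (no swap)
  73 <= 99: advance i (no swap)
Place pivot at 6: [21, 99, 59, 61, 81, 73, 99]

Partitioned: [21, 99, 59, 61, 81, 73, 99]


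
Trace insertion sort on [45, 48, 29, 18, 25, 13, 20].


Initial: [45, 48, 29, 18, 25, 13, 20]
Insert 48: [45, 48, 29, 18, 25, 13, 20]
Insert 29: [29, 45, 48, 18, 25, 13, 20]
Insert 18: [18, 29, 45, 48, 25, 13, 20]
Insert 25: [18, 25, 29, 45, 48, 13, 20]
Insert 13: [13, 18, 25, 29, 45, 48, 20]
Insert 20: [13, 18, 20, 25, 29, 45, 48]

Sorted: [13, 18, 20, 25, 29, 45, 48]


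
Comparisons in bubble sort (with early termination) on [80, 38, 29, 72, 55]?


Algorithm: bubble sort (with early termination)
Input: [80, 38, 29, 72, 55]
Sorted: [29, 38, 55, 72, 80]

9


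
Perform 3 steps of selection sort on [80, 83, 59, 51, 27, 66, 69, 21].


Initial: [80, 83, 59, 51, 27, 66, 69, 21]
Step 1: min=21 at 7
  Swap: [21, 83, 59, 51, 27, 66, 69, 80]
Step 2: min=27 at 4
  Swap: [21, 27, 59, 51, 83, 66, 69, 80]
Step 3: min=51 at 3
  Swap: [21, 27, 51, 59, 83, 66, 69, 80]

After 3 steps: [21, 27, 51, 59, 83, 66, 69, 80]


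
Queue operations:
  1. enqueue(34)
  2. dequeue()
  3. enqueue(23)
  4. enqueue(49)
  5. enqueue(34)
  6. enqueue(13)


enqueue(34) -> [34]
dequeue()->34, []
enqueue(23) -> [23]
enqueue(49) -> [23, 49]
enqueue(34) -> [23, 49, 34]
enqueue(13) -> [23, 49, 34, 13]

Final queue: [23, 49, 34, 13]


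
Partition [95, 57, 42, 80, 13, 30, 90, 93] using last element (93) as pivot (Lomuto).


Pivot: 93
  57 <= 93: swap -> [57, 95, 42, 80, 13, 30, 90, 93]
  42 <= 93: swap -> [57, 42, 95, 80, 13, 30, 90, 93]
  80 <= 93: swap -> [57, 42, 80, 95, 13, 30, 90, 93]
  13 <= 93: swap -> [57, 42, 80, 13, 95, 30, 90, 93]
  30 <= 93: swap -> [57, 42, 80, 13, 30, 95, 90, 93]
  90 <= 93: swap -> [57, 42, 80, 13, 30, 90, 95, 93]
Place pivot at 6: [57, 42, 80, 13, 30, 90, 93, 95]

Partitioned: [57, 42, 80, 13, 30, 90, 93, 95]


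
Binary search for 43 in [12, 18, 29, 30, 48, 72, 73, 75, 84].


Step 1: lo=0, hi=8, mid=4, val=48
Step 2: lo=0, hi=3, mid=1, val=18
Step 3: lo=2, hi=3, mid=2, val=29
Step 4: lo=3, hi=3, mid=3, val=30

Not found


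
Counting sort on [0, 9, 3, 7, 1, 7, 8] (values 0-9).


Input: [0, 9, 3, 7, 1, 7, 8]
Counts: [1, 1, 0, 1, 0, 0, 0, 2, 1, 1]

Sorted: [0, 1, 3, 7, 7, 8, 9]


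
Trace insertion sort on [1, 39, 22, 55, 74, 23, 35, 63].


Initial: [1, 39, 22, 55, 74, 23, 35, 63]
Insert 39: [1, 39, 22, 55, 74, 23, 35, 63]
Insert 22: [1, 22, 39, 55, 74, 23, 35, 63]
Insert 55: [1, 22, 39, 55, 74, 23, 35, 63]
Insert 74: [1, 22, 39, 55, 74, 23, 35, 63]
Insert 23: [1, 22, 23, 39, 55, 74, 35, 63]
Insert 35: [1, 22, 23, 35, 39, 55, 74, 63]
Insert 63: [1, 22, 23, 35, 39, 55, 63, 74]

Sorted: [1, 22, 23, 35, 39, 55, 63, 74]


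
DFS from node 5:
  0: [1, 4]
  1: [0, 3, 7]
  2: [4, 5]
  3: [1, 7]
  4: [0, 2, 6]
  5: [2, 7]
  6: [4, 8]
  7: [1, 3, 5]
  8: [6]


Visit 5, push [7, 2]
Visit 2, push [4]
Visit 4, push [6, 0]
Visit 0, push [1]
Visit 1, push [7, 3]
Visit 3, push [7]
Visit 7, push []
Visit 6, push [8]
Visit 8, push []

DFS order: [5, 2, 4, 0, 1, 3, 7, 6, 8]


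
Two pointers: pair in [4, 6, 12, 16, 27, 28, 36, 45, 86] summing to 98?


lo=0(4)+hi=8(86)=90
lo=1(6)+hi=8(86)=92
lo=2(12)+hi=8(86)=98

Yes: 12+86=98


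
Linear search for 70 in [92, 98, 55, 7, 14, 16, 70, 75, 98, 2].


i=0: 92!=70
i=1: 98!=70
i=2: 55!=70
i=3: 7!=70
i=4: 14!=70
i=5: 16!=70
i=6: 70==70 found!

Found at 6, 7 comps


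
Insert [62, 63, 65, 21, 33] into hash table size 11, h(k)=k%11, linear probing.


Insert 62: h=7 -> slot 7
Insert 63: h=8 -> slot 8
Insert 65: h=10 -> slot 10
Insert 21: h=10, 1 probes -> slot 0
Insert 33: h=0, 1 probes -> slot 1

Table: [21, 33, None, None, None, None, None, 62, 63, None, 65]


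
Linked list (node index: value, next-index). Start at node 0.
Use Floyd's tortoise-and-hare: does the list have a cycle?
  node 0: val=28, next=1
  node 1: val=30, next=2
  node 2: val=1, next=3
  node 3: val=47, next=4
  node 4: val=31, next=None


Floyd's tortoise (slow, +1) and hare (fast, +2):
  init: slow=0, fast=0
  step 1: slow=1, fast=2
  step 2: slow=2, fast=4
  step 3: fast -> None, no cycle

Cycle: no


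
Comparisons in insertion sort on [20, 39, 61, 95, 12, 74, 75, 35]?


Algorithm: insertion sort
Input: [20, 39, 61, 95, 12, 74, 75, 35]
Sorted: [12, 20, 35, 39, 61, 74, 75, 95]

17


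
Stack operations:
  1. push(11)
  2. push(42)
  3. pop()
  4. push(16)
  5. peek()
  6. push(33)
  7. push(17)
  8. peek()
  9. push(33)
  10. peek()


push(11) -> [11]
push(42) -> [11, 42]
pop()->42, [11]
push(16) -> [11, 16]
peek()->16
push(33) -> [11, 16, 33]
push(17) -> [11, 16, 33, 17]
peek()->17
push(33) -> [11, 16, 33, 17, 33]
peek()->33

Final stack: [11, 16, 33, 17, 33]


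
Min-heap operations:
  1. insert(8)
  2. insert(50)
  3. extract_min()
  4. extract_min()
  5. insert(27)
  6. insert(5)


insert(8) -> [8]
insert(50) -> [8, 50]
extract_min()->8, [50]
extract_min()->50, []
insert(27) -> [27]
insert(5) -> [5, 27]

Final heap: [5, 27]


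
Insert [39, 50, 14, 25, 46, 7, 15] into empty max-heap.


Insert 39: [39]
Insert 50: [50, 39]
Insert 14: [50, 39, 14]
Insert 25: [50, 39, 14, 25]
Insert 46: [50, 46, 14, 25, 39]
Insert 7: [50, 46, 14, 25, 39, 7]
Insert 15: [50, 46, 15, 25, 39, 7, 14]

Final heap: [50, 46, 15, 25, 39, 7, 14]


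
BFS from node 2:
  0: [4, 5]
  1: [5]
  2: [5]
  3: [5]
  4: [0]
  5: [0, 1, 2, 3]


Visit 2, enqueue [5]
Visit 5, enqueue [0, 1, 3]
Visit 0, enqueue [4]
Visit 1, enqueue []
Visit 3, enqueue []
Visit 4, enqueue []

BFS order: [2, 5, 0, 1, 3, 4]


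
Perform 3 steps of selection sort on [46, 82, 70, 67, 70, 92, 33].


Initial: [46, 82, 70, 67, 70, 92, 33]
Step 1: min=33 at 6
  Swap: [33, 82, 70, 67, 70, 92, 46]
Step 2: min=46 at 6
  Swap: [33, 46, 70, 67, 70, 92, 82]
Step 3: min=67 at 3
  Swap: [33, 46, 67, 70, 70, 92, 82]

After 3 steps: [33, 46, 67, 70, 70, 92, 82]


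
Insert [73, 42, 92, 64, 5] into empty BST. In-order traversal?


Insert 73: root
Insert 42: L from 73
Insert 92: R from 73
Insert 64: L from 73 -> R from 42
Insert 5: L from 73 -> L from 42

In-order: [5, 42, 64, 73, 92]


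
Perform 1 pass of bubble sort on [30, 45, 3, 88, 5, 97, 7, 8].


Initial: [30, 45, 3, 88, 5, 97, 7, 8]
Pass 1: [30, 3, 45, 5, 88, 7, 8, 97] (4 swaps)

After 1 pass: [30, 3, 45, 5, 88, 7, 8, 97]


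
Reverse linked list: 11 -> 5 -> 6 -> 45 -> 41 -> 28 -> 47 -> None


Step 1: curr=11, set curr.next=prev(None) | reversed so far: 11
Step 2: curr=5, set curr.next=prev(11) | reversed so far: 5 -> 11
Step 3: curr=6, set curr.next=prev(5) | reversed so far: 6 -> 5 -> 11
Step 4: curr=45, set curr.next=prev(6) | reversed so far: 45 -> 6 -> 5 -> 11
Step 5: curr=41, set curr.next=prev(45) | reversed so far: 41 -> 45 -> 6 -> 5 -> 11
Step 6: curr=28, set curr.next=prev(41) | reversed so far: 28 -> 41 -> 45 -> 6 -> 5 -> 11
Step 7: curr=47, set curr.next=prev(28) | reversed so far: 47 -> 28 -> 41 -> 45 -> 6 -> 5 -> 11

47 -> 28 -> 41 -> 45 -> 6 -> 5 -> 11 -> None


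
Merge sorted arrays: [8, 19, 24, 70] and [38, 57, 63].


Take 8 from A
Take 19 from A
Take 24 from A
Take 38 from B
Take 57 from B
Take 63 from B

Merged: [8, 19, 24, 38, 57, 63, 70]


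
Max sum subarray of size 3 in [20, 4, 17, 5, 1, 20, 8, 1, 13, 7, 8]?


[0:3]: 41
[1:4]: 26
[2:5]: 23
[3:6]: 26
[4:7]: 29
[5:8]: 29
[6:9]: 22
[7:10]: 21
[8:11]: 28

Max: 41 at [0:3]


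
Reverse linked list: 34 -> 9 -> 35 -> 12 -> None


Step 1: curr=34, set curr.next=prev(None) | reversed so far: 34
Step 2: curr=9, set curr.next=prev(34) | reversed so far: 9 -> 34
Step 3: curr=35, set curr.next=prev(9) | reversed so far: 35 -> 9 -> 34
Step 4: curr=12, set curr.next=prev(35) | reversed so far: 12 -> 35 -> 9 -> 34

12 -> 35 -> 9 -> 34 -> None


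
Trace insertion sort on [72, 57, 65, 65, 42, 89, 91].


Initial: [72, 57, 65, 65, 42, 89, 91]
Insert 57: [57, 72, 65, 65, 42, 89, 91]
Insert 65: [57, 65, 72, 65, 42, 89, 91]
Insert 65: [57, 65, 65, 72, 42, 89, 91]
Insert 42: [42, 57, 65, 65, 72, 89, 91]
Insert 89: [42, 57, 65, 65, 72, 89, 91]
Insert 91: [42, 57, 65, 65, 72, 89, 91]

Sorted: [42, 57, 65, 65, 72, 89, 91]


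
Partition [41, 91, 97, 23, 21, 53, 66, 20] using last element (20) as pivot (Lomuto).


Pivot: 20
Place pivot at 0: [20, 91, 97, 23, 21, 53, 66, 41]

Partitioned: [20, 91, 97, 23, 21, 53, 66, 41]


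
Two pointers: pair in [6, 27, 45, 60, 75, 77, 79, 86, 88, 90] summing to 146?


lo=0(6)+hi=9(90)=96
lo=1(27)+hi=9(90)=117
lo=2(45)+hi=9(90)=135
lo=3(60)+hi=9(90)=150
lo=3(60)+hi=8(88)=148
lo=3(60)+hi=7(86)=146

Yes: 60+86=146


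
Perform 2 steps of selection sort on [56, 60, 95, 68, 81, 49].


Initial: [56, 60, 95, 68, 81, 49]
Step 1: min=49 at 5
  Swap: [49, 60, 95, 68, 81, 56]
Step 2: min=56 at 5
  Swap: [49, 56, 95, 68, 81, 60]

After 2 steps: [49, 56, 95, 68, 81, 60]


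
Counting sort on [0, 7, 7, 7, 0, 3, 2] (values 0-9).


Input: [0, 7, 7, 7, 0, 3, 2]
Counts: [2, 0, 1, 1, 0, 0, 0, 3, 0, 0]

Sorted: [0, 0, 2, 3, 7, 7, 7]


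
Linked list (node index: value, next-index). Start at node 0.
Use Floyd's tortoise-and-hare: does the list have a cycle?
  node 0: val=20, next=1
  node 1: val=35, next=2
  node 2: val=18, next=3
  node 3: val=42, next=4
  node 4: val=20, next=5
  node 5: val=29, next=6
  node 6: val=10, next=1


Floyd's tortoise (slow, +1) and hare (fast, +2):
  init: slow=0, fast=0
  step 1: slow=1, fast=2
  step 2: slow=2, fast=4
  step 3: slow=3, fast=6
  step 4: slow=4, fast=2
  step 5: slow=5, fast=4
  step 6: slow=6, fast=6
  slow == fast at node 6: cycle detected

Cycle: yes


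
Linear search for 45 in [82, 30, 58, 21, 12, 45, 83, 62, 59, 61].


i=0: 82!=45
i=1: 30!=45
i=2: 58!=45
i=3: 21!=45
i=4: 12!=45
i=5: 45==45 found!

Found at 5, 6 comps


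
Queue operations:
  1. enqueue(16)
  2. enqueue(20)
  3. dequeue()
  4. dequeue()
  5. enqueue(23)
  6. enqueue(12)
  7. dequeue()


enqueue(16) -> [16]
enqueue(20) -> [16, 20]
dequeue()->16, [20]
dequeue()->20, []
enqueue(23) -> [23]
enqueue(12) -> [23, 12]
dequeue()->23, [12]

Final queue: [12]


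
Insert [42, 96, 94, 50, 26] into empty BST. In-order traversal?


Insert 42: root
Insert 96: R from 42
Insert 94: R from 42 -> L from 96
Insert 50: R from 42 -> L from 96 -> L from 94
Insert 26: L from 42

In-order: [26, 42, 50, 94, 96]


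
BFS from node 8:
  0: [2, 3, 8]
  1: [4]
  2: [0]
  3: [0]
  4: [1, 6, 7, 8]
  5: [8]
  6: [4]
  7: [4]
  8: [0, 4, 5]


Visit 8, enqueue [0, 4, 5]
Visit 0, enqueue [2, 3]
Visit 4, enqueue [1, 6, 7]
Visit 5, enqueue []
Visit 2, enqueue []
Visit 3, enqueue []
Visit 1, enqueue []
Visit 6, enqueue []
Visit 7, enqueue []

BFS order: [8, 0, 4, 5, 2, 3, 1, 6, 7]


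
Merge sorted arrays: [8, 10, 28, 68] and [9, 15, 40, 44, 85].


Take 8 from A
Take 9 from B
Take 10 from A
Take 15 from B
Take 28 from A
Take 40 from B
Take 44 from B
Take 68 from A

Merged: [8, 9, 10, 15, 28, 40, 44, 68, 85]


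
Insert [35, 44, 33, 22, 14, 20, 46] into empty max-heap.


Insert 35: [35]
Insert 44: [44, 35]
Insert 33: [44, 35, 33]
Insert 22: [44, 35, 33, 22]
Insert 14: [44, 35, 33, 22, 14]
Insert 20: [44, 35, 33, 22, 14, 20]
Insert 46: [46, 35, 44, 22, 14, 20, 33]

Final heap: [46, 35, 44, 22, 14, 20, 33]


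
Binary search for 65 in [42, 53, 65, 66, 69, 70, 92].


Step 1: lo=0, hi=6, mid=3, val=66
Step 2: lo=0, hi=2, mid=1, val=53
Step 3: lo=2, hi=2, mid=2, val=65

Found at index 2


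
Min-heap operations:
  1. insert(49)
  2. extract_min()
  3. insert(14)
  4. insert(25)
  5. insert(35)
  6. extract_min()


insert(49) -> [49]
extract_min()->49, []
insert(14) -> [14]
insert(25) -> [14, 25]
insert(35) -> [14, 25, 35]
extract_min()->14, [25, 35]

Final heap: [25, 35]


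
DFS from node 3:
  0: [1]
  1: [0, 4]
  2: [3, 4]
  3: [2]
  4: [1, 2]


Visit 3, push [2]
Visit 2, push [4]
Visit 4, push [1]
Visit 1, push [0]
Visit 0, push []

DFS order: [3, 2, 4, 1, 0]


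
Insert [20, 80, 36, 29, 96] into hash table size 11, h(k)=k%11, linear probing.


Insert 20: h=9 -> slot 9
Insert 80: h=3 -> slot 3
Insert 36: h=3, 1 probes -> slot 4
Insert 29: h=7 -> slot 7
Insert 96: h=8 -> slot 8

Table: [None, None, None, 80, 36, None, None, 29, 96, 20, None]


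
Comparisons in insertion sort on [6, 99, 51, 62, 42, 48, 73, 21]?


Algorithm: insertion sort
Input: [6, 99, 51, 62, 42, 48, 73, 21]
Sorted: [6, 21, 42, 48, 51, 62, 73, 99]

22


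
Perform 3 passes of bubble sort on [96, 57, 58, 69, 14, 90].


Initial: [96, 57, 58, 69, 14, 90]
Pass 1: [57, 58, 69, 14, 90, 96] (5 swaps)
Pass 2: [57, 58, 14, 69, 90, 96] (1 swaps)
Pass 3: [57, 14, 58, 69, 90, 96] (1 swaps)

After 3 passes: [57, 14, 58, 69, 90, 96]


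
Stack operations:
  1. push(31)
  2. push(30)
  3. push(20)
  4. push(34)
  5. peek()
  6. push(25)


push(31) -> [31]
push(30) -> [31, 30]
push(20) -> [31, 30, 20]
push(34) -> [31, 30, 20, 34]
peek()->34
push(25) -> [31, 30, 20, 34, 25]

Final stack: [31, 30, 20, 34, 25]


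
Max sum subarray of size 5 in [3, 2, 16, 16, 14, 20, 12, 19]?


[0:5]: 51
[1:6]: 68
[2:7]: 78
[3:8]: 81

Max: 81 at [3:8]


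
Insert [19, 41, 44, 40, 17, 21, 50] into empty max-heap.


Insert 19: [19]
Insert 41: [41, 19]
Insert 44: [44, 19, 41]
Insert 40: [44, 40, 41, 19]
Insert 17: [44, 40, 41, 19, 17]
Insert 21: [44, 40, 41, 19, 17, 21]
Insert 50: [50, 40, 44, 19, 17, 21, 41]

Final heap: [50, 40, 44, 19, 17, 21, 41]


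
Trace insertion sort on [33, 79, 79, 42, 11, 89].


Initial: [33, 79, 79, 42, 11, 89]
Insert 79: [33, 79, 79, 42, 11, 89]
Insert 79: [33, 79, 79, 42, 11, 89]
Insert 42: [33, 42, 79, 79, 11, 89]
Insert 11: [11, 33, 42, 79, 79, 89]
Insert 89: [11, 33, 42, 79, 79, 89]

Sorted: [11, 33, 42, 79, 79, 89]


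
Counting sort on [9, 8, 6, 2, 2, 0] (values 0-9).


Input: [9, 8, 6, 2, 2, 0]
Counts: [1, 0, 2, 0, 0, 0, 1, 0, 1, 1]

Sorted: [0, 2, 2, 6, 8, 9]


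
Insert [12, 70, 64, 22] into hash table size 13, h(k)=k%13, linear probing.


Insert 12: h=12 -> slot 12
Insert 70: h=5 -> slot 5
Insert 64: h=12, 1 probes -> slot 0
Insert 22: h=9 -> slot 9

Table: [64, None, None, None, None, 70, None, None, None, 22, None, None, 12]


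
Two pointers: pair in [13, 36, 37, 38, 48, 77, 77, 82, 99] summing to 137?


lo=0(13)+hi=8(99)=112
lo=1(36)+hi=8(99)=135
lo=2(37)+hi=8(99)=136
lo=3(38)+hi=8(99)=137

Yes: 38+99=137


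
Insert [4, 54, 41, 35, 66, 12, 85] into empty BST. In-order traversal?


Insert 4: root
Insert 54: R from 4
Insert 41: R from 4 -> L from 54
Insert 35: R from 4 -> L from 54 -> L from 41
Insert 66: R from 4 -> R from 54
Insert 12: R from 4 -> L from 54 -> L from 41 -> L from 35
Insert 85: R from 4 -> R from 54 -> R from 66

In-order: [4, 12, 35, 41, 54, 66, 85]


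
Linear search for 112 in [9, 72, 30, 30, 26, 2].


i=0: 9!=112
i=1: 72!=112
i=2: 30!=112
i=3: 30!=112
i=4: 26!=112
i=5: 2!=112

Not found, 6 comps


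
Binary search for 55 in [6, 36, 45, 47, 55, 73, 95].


Step 1: lo=0, hi=6, mid=3, val=47
Step 2: lo=4, hi=6, mid=5, val=73
Step 3: lo=4, hi=4, mid=4, val=55

Found at index 4


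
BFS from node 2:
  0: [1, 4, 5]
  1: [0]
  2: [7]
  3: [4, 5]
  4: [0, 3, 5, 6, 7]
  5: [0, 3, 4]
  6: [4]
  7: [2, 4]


Visit 2, enqueue [7]
Visit 7, enqueue [4]
Visit 4, enqueue [0, 3, 5, 6]
Visit 0, enqueue [1]
Visit 3, enqueue []
Visit 5, enqueue []
Visit 6, enqueue []
Visit 1, enqueue []

BFS order: [2, 7, 4, 0, 3, 5, 6, 1]


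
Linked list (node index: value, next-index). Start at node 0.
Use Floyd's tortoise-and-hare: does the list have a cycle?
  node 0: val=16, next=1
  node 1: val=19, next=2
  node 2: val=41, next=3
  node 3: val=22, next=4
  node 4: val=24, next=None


Floyd's tortoise (slow, +1) and hare (fast, +2):
  init: slow=0, fast=0
  step 1: slow=1, fast=2
  step 2: slow=2, fast=4
  step 3: fast -> None, no cycle

Cycle: no
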